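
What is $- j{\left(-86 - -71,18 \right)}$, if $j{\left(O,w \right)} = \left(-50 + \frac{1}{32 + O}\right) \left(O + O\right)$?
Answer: $- \frac{25470}{17} \approx -1498.2$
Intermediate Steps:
$j{\left(O,w \right)} = 2 O \left(-50 + \frac{1}{32 + O}\right)$ ($j{\left(O,w \right)} = \left(-50 + \frac{1}{32 + O}\right) 2 O = 2 O \left(-50 + \frac{1}{32 + O}\right)$)
$- j{\left(-86 - -71,18 \right)} = - \frac{\left(-2\right) \left(-86 - -71\right) \left(1599 + 50 \left(-86 - -71\right)\right)}{32 - 15} = - \frac{\left(-2\right) \left(-86 + 71\right) \left(1599 + 50 \left(-86 + 71\right)\right)}{32 + \left(-86 + 71\right)} = - \frac{\left(-2\right) \left(-15\right) \left(1599 + 50 \left(-15\right)\right)}{32 - 15} = - \frac{\left(-2\right) \left(-15\right) \left(1599 - 750\right)}{17} = - \frac{\left(-2\right) \left(-15\right) 849}{17} = \left(-1\right) \frac{25470}{17} = - \frac{25470}{17}$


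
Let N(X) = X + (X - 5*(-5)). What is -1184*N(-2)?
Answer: -24864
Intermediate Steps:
N(X) = 25 + 2*X (N(X) = X + (X + 25) = X + (25 + X) = 25 + 2*X)
-1184*N(-2) = -1184*(25 + 2*(-2)) = -1184*(25 - 4) = -1184*21 = -24864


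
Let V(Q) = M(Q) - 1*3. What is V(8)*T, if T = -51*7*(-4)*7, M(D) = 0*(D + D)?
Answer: -29988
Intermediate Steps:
M(D) = 0 (M(D) = 0*(2*D) = 0)
V(Q) = -3 (V(Q) = 0 - 1*3 = 0 - 3 = -3)
T = 9996 (T = -(-1428)*7 = -51*(-196) = 9996)
V(8)*T = -3*9996 = -29988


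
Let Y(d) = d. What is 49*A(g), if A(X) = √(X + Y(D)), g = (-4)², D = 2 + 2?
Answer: 98*√5 ≈ 219.13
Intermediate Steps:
D = 4
g = 16
A(X) = √(4 + X) (A(X) = √(X + 4) = √(4 + X))
49*A(g) = 49*√(4 + 16) = 49*√20 = 49*(2*√5) = 98*√5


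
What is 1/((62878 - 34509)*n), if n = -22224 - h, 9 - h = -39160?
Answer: -1/1741658017 ≈ -5.7417e-10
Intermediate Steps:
h = 39169 (h = 9 - 1*(-39160) = 9 + 39160 = 39169)
n = -61393 (n = -22224 - 1*39169 = -22224 - 39169 = -61393)
1/((62878 - 34509)*n) = 1/((62878 - 34509)*(-61393)) = -1/61393/28369 = (1/28369)*(-1/61393) = -1/1741658017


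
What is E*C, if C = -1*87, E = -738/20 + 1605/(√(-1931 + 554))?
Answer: 32103/10 + 15515*I*√17/17 ≈ 3210.3 + 3762.9*I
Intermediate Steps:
E = -369/10 - 535*I*√17/51 (E = -738*1/20 + 1605/(√(-1377)) = -369/10 + 1605/((9*I*√17)) = -369/10 + 1605*(-I*√17/153) = -369/10 - 535*I*√17/51 ≈ -36.9 - 43.252*I)
C = -87
E*C = (-369/10 - 535*I*√17/51)*(-87) = 32103/10 + 15515*I*√17/17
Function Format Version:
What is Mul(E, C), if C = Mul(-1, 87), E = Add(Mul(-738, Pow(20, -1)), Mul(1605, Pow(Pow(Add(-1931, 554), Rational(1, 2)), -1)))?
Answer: Add(Rational(32103, 10), Mul(Rational(15515, 17), I, Pow(17, Rational(1, 2)))) ≈ Add(3210.3, Mul(3762.9, I))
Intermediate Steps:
E = Add(Rational(-369, 10), Mul(Rational(-535, 51), I, Pow(17, Rational(1, 2)))) (E = Add(Mul(-738, Rational(1, 20)), Mul(1605, Pow(Pow(-1377, Rational(1, 2)), -1))) = Add(Rational(-369, 10), Mul(1605, Pow(Mul(9, I, Pow(17, Rational(1, 2))), -1))) = Add(Rational(-369, 10), Mul(1605, Mul(Rational(-1, 153), I, Pow(17, Rational(1, 2))))) = Add(Rational(-369, 10), Mul(Rational(-535, 51), I, Pow(17, Rational(1, 2)))) ≈ Add(-36.900, Mul(-43.252, I)))
C = -87
Mul(E, C) = Mul(Add(Rational(-369, 10), Mul(Rational(-535, 51), I, Pow(17, Rational(1, 2)))), -87) = Add(Rational(32103, 10), Mul(Rational(15515, 17), I, Pow(17, Rational(1, 2))))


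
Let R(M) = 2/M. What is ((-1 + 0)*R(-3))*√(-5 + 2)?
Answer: 2*I*√3/3 ≈ 1.1547*I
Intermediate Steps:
((-1 + 0)*R(-3))*√(-5 + 2) = ((-1 + 0)*(2/(-3)))*√(-5 + 2) = (-2*(-1)/3)*√(-3) = (-1*(-⅔))*(I*√3) = 2*(I*√3)/3 = 2*I*√3/3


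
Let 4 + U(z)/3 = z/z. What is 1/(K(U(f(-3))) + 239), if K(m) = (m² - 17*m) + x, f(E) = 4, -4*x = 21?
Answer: 4/1871 ≈ 0.0021379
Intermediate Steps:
x = -21/4 (x = -¼*21 = -21/4 ≈ -5.2500)
U(z) = -9 (U(z) = -12 + 3*(z/z) = -12 + 3*1 = -12 + 3 = -9)
K(m) = -21/4 + m² - 17*m (K(m) = (m² - 17*m) - 21/4 = -21/4 + m² - 17*m)
1/(K(U(f(-3))) + 239) = 1/((-21/4 + (-9)² - 17*(-9)) + 239) = 1/((-21/4 + 81 + 153) + 239) = 1/(915/4 + 239) = 1/(1871/4) = 4/1871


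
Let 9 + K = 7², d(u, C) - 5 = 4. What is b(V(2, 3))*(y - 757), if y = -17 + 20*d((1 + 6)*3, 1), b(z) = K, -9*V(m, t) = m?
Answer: -23760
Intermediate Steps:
V(m, t) = -m/9
d(u, C) = 9 (d(u, C) = 5 + 4 = 9)
K = 40 (K = -9 + 7² = -9 + 49 = 40)
b(z) = 40
y = 163 (y = -17 + 20*9 = -17 + 180 = 163)
b(V(2, 3))*(y - 757) = 40*(163 - 757) = 40*(-594) = -23760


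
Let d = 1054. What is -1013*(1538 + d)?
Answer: -2625696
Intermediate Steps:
-1013*(1538 + d) = -1013*(1538 + 1054) = -1013*2592 = -2625696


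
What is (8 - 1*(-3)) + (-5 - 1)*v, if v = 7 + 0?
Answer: -31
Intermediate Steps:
v = 7
(8 - 1*(-3)) + (-5 - 1)*v = (8 - 1*(-3)) + (-5 - 1)*7 = (8 + 3) - 6*7 = 11 - 42 = -31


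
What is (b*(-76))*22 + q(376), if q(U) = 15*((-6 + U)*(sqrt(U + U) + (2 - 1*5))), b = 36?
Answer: -76842 + 22200*sqrt(47) ≈ 75354.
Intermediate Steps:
q(U) = 15*(-6 + U)*(-3 + sqrt(2)*sqrt(U)) (q(U) = 15*((-6 + U)*(sqrt(2*U) + (2 - 5))) = 15*((-6 + U)*(sqrt(2)*sqrt(U) - 3)) = 15*((-6 + U)*(-3 + sqrt(2)*sqrt(U))) = 15*(-6 + U)*(-3 + sqrt(2)*sqrt(U)))
(b*(-76))*22 + q(376) = (36*(-76))*22 + (270 - 45*376 - 90*sqrt(2)*sqrt(376) + 15*sqrt(2)*376**(3/2)) = -2736*22 + (270 - 16920 - 90*sqrt(2)*2*sqrt(94) + 15*sqrt(2)*(752*sqrt(94))) = -60192 + (270 - 16920 - 360*sqrt(47) + 22560*sqrt(47)) = -60192 + (-16650 + 22200*sqrt(47)) = -76842 + 22200*sqrt(47)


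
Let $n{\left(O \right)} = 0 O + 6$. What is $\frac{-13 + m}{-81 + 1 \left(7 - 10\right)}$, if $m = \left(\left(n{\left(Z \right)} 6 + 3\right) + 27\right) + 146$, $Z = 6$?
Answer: $- \frac{199}{84} \approx -2.369$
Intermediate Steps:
$n{\left(O \right)} = 6$ ($n{\left(O \right)} = 0 + 6 = 6$)
$m = 212$ ($m = \left(\left(6 \cdot 6 + 3\right) + 27\right) + 146 = \left(\left(36 + 3\right) + 27\right) + 146 = \left(39 + 27\right) + 146 = 66 + 146 = 212$)
$\frac{-13 + m}{-81 + 1 \left(7 - 10\right)} = \frac{-13 + 212}{-81 + 1 \left(7 - 10\right)} = \frac{199}{-81 + 1 \left(-3\right)} = \frac{199}{-81 - 3} = \frac{199}{-84} = 199 \left(- \frac{1}{84}\right) = - \frac{199}{84}$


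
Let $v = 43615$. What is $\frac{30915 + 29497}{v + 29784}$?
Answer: $\frac{60412}{73399} \approx 0.82306$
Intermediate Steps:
$\frac{30915 + 29497}{v + 29784} = \frac{30915 + 29497}{43615 + 29784} = \frac{60412}{73399}$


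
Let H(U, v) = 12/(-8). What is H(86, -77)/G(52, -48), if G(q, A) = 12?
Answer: -1/8 ≈ -0.12500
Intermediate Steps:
H(U, v) = -3/2 (H(U, v) = 12*(-1/8) = -3/2)
H(86, -77)/G(52, -48) = -3/2/12 = -3/2*1/12 = -1/8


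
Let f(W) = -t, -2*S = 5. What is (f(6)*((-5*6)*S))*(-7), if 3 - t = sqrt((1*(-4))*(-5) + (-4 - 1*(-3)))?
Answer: 1575 - 525*sqrt(19) ≈ -713.42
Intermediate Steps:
S = -5/2 (S = -1/2*5 = -5/2 ≈ -2.5000)
t = 3 - sqrt(19) (t = 3 - sqrt((1*(-4))*(-5) + (-4 - 1*(-3))) = 3 - sqrt(-4*(-5) + (-4 + 3)) = 3 - sqrt(20 - 1) = 3 - sqrt(19) ≈ -1.3589)
f(W) = -3 + sqrt(19) (f(W) = -(3 - sqrt(19)) = -3 + sqrt(19))
(f(6)*((-5*6)*S))*(-7) = ((-3 + sqrt(19))*(-5*6*(-5/2)))*(-7) = ((-3 + sqrt(19))*(-30*(-5/2)))*(-7) = ((-3 + sqrt(19))*75)*(-7) = (-225 + 75*sqrt(19))*(-7) = 1575 - 525*sqrt(19)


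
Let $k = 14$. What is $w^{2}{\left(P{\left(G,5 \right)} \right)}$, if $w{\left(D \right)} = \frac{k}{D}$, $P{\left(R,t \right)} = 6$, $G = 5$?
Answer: $\frac{49}{9} \approx 5.4444$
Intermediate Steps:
$w{\left(D \right)} = \frac{14}{D}$
$w^{2}{\left(P{\left(G,5 \right)} \right)} = \left(\frac{14}{6}\right)^{2} = \left(14 \cdot \frac{1}{6}\right)^{2} = \left(\frac{7}{3}\right)^{2} = \frac{49}{9}$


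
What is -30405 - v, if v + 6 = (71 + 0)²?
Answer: -35440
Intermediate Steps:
v = 5035 (v = -6 + (71 + 0)² = -6 + 71² = -6 + 5041 = 5035)
-30405 - v = -30405 - 1*5035 = -30405 - 5035 = -35440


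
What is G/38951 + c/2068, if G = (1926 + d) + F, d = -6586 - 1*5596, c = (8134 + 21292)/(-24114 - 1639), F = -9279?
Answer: -47342075103/94291879682 ≈ -0.50208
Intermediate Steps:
c = -29426/25753 (c = 29426/(-25753) = 29426*(-1/25753) = -29426/25753 ≈ -1.1426)
d = -12182 (d = -6586 - 5596 = -12182)
G = -19535 (G = (1926 - 12182) - 9279 = -10256 - 9279 = -19535)
G/38951 + c/2068 = -19535/38951 - 29426/25753/2068 = -19535*1/38951 - 29426/25753*1/2068 = -19535/38951 - 14713/26628602 = -47342075103/94291879682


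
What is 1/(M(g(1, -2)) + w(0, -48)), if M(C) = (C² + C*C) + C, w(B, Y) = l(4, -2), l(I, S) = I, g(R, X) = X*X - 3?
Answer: ⅐ ≈ 0.14286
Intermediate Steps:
g(R, X) = -3 + X² (g(R, X) = X² - 3 = -3 + X²)
w(B, Y) = 4
M(C) = C + 2*C² (M(C) = (C² + C²) + C = 2*C² + C = C + 2*C²)
1/(M(g(1, -2)) + w(0, -48)) = 1/((-3 + (-2)²)*(1 + 2*(-3 + (-2)²)) + 4) = 1/((-3 + 4)*(1 + 2*(-3 + 4)) + 4) = 1/(1*(1 + 2*1) + 4) = 1/(1*(1 + 2) + 4) = 1/(1*3 + 4) = 1/(3 + 4) = 1/7 = ⅐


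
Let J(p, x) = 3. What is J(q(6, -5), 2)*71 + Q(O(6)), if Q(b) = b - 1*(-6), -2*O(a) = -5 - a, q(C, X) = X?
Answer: 449/2 ≈ 224.50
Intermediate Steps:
O(a) = 5/2 + a/2 (O(a) = -(-5 - a)/2 = 5/2 + a/2)
Q(b) = 6 + b (Q(b) = b + 6 = 6 + b)
J(q(6, -5), 2)*71 + Q(O(6)) = 3*71 + (6 + (5/2 + (½)*6)) = 213 + (6 + (5/2 + 3)) = 213 + (6 + 11/2) = 213 + 23/2 = 449/2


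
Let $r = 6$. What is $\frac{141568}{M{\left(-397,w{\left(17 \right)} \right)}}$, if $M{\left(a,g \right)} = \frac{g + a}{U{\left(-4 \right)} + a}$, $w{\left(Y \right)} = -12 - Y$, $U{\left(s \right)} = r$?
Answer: $\frac{27676544}{213} \approx 1.2994 \cdot 10^{5}$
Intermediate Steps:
$U{\left(s \right)} = 6$
$M{\left(a,g \right)} = \frac{a + g}{6 + a}$ ($M{\left(a,g \right)} = \frac{g + a}{6 + a} = \frac{a + g}{6 + a}$)
$\frac{141568}{M{\left(-397,w{\left(17 \right)} \right)}} = \frac{141568}{\frac{1}{6 - 397} \left(-397 - 29\right)} = \frac{141568}{\frac{1}{-391} \left(-397 - 29\right)} = \frac{141568}{\left(- \frac{1}{391}\right) \left(-397 - 29\right)} = \frac{141568}{\left(- \frac{1}{391}\right) \left(-426\right)} = \frac{141568}{\frac{426}{391}} = 141568 \cdot \frac{391}{426} = \frac{27676544}{213}$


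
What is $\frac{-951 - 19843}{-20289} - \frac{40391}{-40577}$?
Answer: $\frac{1663251137}{823266753} \approx 2.0203$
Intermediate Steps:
$\frac{-951 - 19843}{-20289} - \frac{40391}{-40577} = \left(-951 - 19843\right) \left(- \frac{1}{20289}\right) - - \frac{40391}{40577} = \left(-20794\right) \left(- \frac{1}{20289}\right) + \frac{40391}{40577} = \frac{20794}{20289} + \frac{40391}{40577} = \frac{1663251137}{823266753}$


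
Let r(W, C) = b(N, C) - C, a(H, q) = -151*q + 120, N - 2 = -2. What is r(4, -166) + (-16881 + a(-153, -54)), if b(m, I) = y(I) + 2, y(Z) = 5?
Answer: -8434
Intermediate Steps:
N = 0 (N = 2 - 2 = 0)
b(m, I) = 7 (b(m, I) = 5 + 2 = 7)
a(H, q) = 120 - 151*q
r(W, C) = 7 - C
r(4, -166) + (-16881 + a(-153, -54)) = (7 - 1*(-166)) + (-16881 + (120 - 151*(-54))) = (7 + 166) + (-16881 + (120 + 8154)) = 173 + (-16881 + 8274) = 173 - 8607 = -8434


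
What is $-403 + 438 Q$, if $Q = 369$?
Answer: $161219$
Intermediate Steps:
$-403 + 438 Q = -403 + 438 \cdot 369 = -403 + 161622 = 161219$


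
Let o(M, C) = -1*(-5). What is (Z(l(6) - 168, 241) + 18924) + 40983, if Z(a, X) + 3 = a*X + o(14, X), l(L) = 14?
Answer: 22795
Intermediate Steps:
o(M, C) = 5
Z(a, X) = 2 + X*a (Z(a, X) = -3 + (a*X + 5) = -3 + (X*a + 5) = -3 + (5 + X*a) = 2 + X*a)
(Z(l(6) - 168, 241) + 18924) + 40983 = ((2 + 241*(14 - 168)) + 18924) + 40983 = ((2 + 241*(-154)) + 18924) + 40983 = ((2 - 37114) + 18924) + 40983 = (-37112 + 18924) + 40983 = -18188 + 40983 = 22795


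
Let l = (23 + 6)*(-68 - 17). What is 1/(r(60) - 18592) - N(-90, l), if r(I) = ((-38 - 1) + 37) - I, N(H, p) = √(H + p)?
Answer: -1/18654 - I*√2555 ≈ -5.3608e-5 - 50.547*I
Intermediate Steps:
l = -2465 (l = 29*(-85) = -2465)
r(I) = -2 - I (r(I) = (-39 + 37) - I = -2 - I)
1/(r(60) - 18592) - N(-90, l) = 1/((-2 - 1*60) - 18592) - √(-90 - 2465) = 1/((-2 - 60) - 18592) - √(-2555) = 1/(-62 - 18592) - I*√2555 = 1/(-18654) - I*√2555 = -1/18654 - I*√2555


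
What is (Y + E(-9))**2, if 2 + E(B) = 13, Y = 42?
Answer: 2809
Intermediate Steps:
E(B) = 11 (E(B) = -2 + 13 = 11)
(Y + E(-9))**2 = (42 + 11)**2 = 53**2 = 2809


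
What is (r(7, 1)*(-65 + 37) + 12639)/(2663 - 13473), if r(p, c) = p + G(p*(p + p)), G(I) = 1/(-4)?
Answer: -1245/1081 ≈ -1.1517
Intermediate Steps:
G(I) = -¼
r(p, c) = -¼ + p (r(p, c) = p - ¼ = -¼ + p)
(r(7, 1)*(-65 + 37) + 12639)/(2663 - 13473) = ((-¼ + 7)*(-65 + 37) + 12639)/(2663 - 13473) = ((27/4)*(-28) + 12639)/(-10810) = (-189 + 12639)*(-1/10810) = 12450*(-1/10810) = -1245/1081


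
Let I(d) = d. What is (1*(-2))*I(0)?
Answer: 0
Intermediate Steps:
(1*(-2))*I(0) = (1*(-2))*0 = -2*0 = 0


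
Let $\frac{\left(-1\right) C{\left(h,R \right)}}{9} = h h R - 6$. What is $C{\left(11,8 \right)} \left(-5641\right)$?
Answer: $48839778$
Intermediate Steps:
$C{\left(h,R \right)} = 54 - 9 R h^{2}$ ($C{\left(h,R \right)} = - 9 \left(h h R - 6\right) = - 9 \left(h^{2} R - 6\right) = - 9 \left(R h^{2} - 6\right) = - 9 \left(-6 + R h^{2}\right) = 54 - 9 R h^{2}$)
$C{\left(11,8 \right)} \left(-5641\right) = \left(54 - 72 \cdot 11^{2}\right) \left(-5641\right) = \left(54 - 72 \cdot 121\right) \left(-5641\right) = \left(54 - 8712\right) \left(-5641\right) = \left(-8658\right) \left(-5641\right) = 48839778$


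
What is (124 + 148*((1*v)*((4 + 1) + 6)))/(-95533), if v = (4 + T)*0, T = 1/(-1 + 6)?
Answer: -124/95533 ≈ -0.0012980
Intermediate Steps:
T = 1/5 ≈ 0.20000
v = 0 (v = (4 + 1/5)*0 = (21/5)*0 = 0)
(124 + 148*((1*v)*((4 + 1) + 6)))/(-95533) = (124 + 148*((1*0)*((4 + 1) + 6)))/(-95533) = (124 + 148*(0*(5 + 6)))*(-1/95533) = (124 + 148*(0*11))*(-1/95533) = (124 + 148*0)*(-1/95533) = (124 + 0)*(-1/95533) = 124*(-1/95533) = -124/95533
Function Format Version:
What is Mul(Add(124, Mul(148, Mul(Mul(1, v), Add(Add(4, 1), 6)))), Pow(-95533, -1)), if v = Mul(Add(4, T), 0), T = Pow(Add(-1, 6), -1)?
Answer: Rational(-124, 95533) ≈ -0.0012980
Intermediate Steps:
T = Rational(1, 5) (T = Pow(5, -1) = Rational(1, 5) ≈ 0.20000)
v = 0 (v = Mul(Add(4, Rational(1, 5)), 0) = Mul(Rational(21, 5), 0) = 0)
Mul(Add(124, Mul(148, Mul(Mul(1, v), Add(Add(4, 1), 6)))), Pow(-95533, -1)) = Mul(Add(124, Mul(148, Mul(Mul(1, 0), Add(Add(4, 1), 6)))), Pow(-95533, -1)) = Mul(Add(124, Mul(148, Mul(0, Add(5, 6)))), Rational(-1, 95533)) = Mul(Add(124, Mul(148, Mul(0, 11))), Rational(-1, 95533)) = Mul(Add(124, Mul(148, 0)), Rational(-1, 95533)) = Mul(Add(124, 0), Rational(-1, 95533)) = Mul(124, Rational(-1, 95533)) = Rational(-124, 95533)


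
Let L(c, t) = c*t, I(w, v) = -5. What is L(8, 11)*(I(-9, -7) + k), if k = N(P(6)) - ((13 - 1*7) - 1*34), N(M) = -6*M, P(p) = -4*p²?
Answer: 78056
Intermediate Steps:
k = 892 (k = -(-24)*6² - ((13 - 1*7) - 1*34) = -(-24)*36 - ((13 - 7) - 34) = -6*(-144) - (6 - 34) = 864 - 1*(-28) = 864 + 28 = 892)
L(8, 11)*(I(-9, -7) + k) = (8*11)*(-5 + 892) = 88*887 = 78056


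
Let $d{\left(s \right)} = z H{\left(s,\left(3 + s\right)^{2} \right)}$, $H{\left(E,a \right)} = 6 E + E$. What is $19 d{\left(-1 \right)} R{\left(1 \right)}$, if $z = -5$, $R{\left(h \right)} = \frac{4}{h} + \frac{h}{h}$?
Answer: $3325$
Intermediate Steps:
$R{\left(h \right)} = 1 + \frac{4}{h}$ ($R{\left(h \right)} = \frac{4}{h} + 1 = 1 + \frac{4}{h}$)
$H{\left(E,a \right)} = 7 E$
$d{\left(s \right)} = - 35 s$ ($d{\left(s \right)} = - 5 \cdot 7 s = - 35 s$)
$19 d{\left(-1 \right)} R{\left(1 \right)} = 19 \left(\left(-35\right) \left(-1\right)\right) \frac{4 + 1}{1} = 19 \cdot 35 \cdot 1 \cdot 5 = 665 \cdot 5 = 3325$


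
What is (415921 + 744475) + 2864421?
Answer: 4024817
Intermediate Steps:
(415921 + 744475) + 2864421 = 1160396 + 2864421 = 4024817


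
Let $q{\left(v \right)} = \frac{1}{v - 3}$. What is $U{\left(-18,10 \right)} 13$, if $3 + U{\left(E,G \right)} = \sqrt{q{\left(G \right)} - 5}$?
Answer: $-39 + \frac{13 i \sqrt{238}}{7} \approx -39.0 + 28.651 i$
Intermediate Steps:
$q{\left(v \right)} = \frac{1}{-3 + v}$
$U{\left(E,G \right)} = -3 + \sqrt{-5 + \frac{1}{-3 + G}}$ ($U{\left(E,G \right)} = -3 + \sqrt{\frac{1}{-3 + G} - 5} = -3 + \sqrt{-5 + \frac{1}{-3 + G}}$)
$U{\left(-18,10 \right)} 13 = \left(-3 + \sqrt{\frac{16 - 50}{-3 + 10}}\right) 13 = \left(-3 + \sqrt{\frac{16 - 50}{7}}\right) 13 = \left(-3 + \sqrt{\frac{1}{7} \left(-34\right)}\right) 13 = \left(-3 + \sqrt{- \frac{34}{7}}\right) 13 = \left(-3 + \frac{i \sqrt{238}}{7}\right) 13 = -39 + \frac{13 i \sqrt{238}}{7}$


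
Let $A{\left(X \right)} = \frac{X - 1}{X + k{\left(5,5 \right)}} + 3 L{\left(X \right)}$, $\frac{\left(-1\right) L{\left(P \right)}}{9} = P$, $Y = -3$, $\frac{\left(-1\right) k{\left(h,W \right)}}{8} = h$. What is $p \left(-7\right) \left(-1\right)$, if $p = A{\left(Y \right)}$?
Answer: $\frac{24409}{43} \approx 567.65$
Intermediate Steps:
$k{\left(h,W \right)} = - 8 h$
$L{\left(P \right)} = - 9 P$
$A{\left(X \right)} = - 27 X + \frac{-1 + X}{-40 + X}$ ($A{\left(X \right)} = \frac{X - 1}{X - 40} + 3 \left(- 9 X\right) = \frac{-1 + X}{X - 40} - 27 X = \frac{-1 + X}{-40 + X} - 27 X = - 27 X + \frac{-1 + X}{-40 + X}$)
$p = \frac{3487}{43}$ ($p = \frac{-1 - 27 \left(-3\right)^{2} + 1081 \left(-3\right)}{-40 - 3} = \frac{-1 - 243 - 3243}{-43} = - \frac{-1 - 243 - 3243}{43} = \left(- \frac{1}{43}\right) \left(-3487\right) = \frac{3487}{43} \approx 81.093$)
$p \left(-7\right) \left(-1\right) = \frac{3487}{43} \left(-7\right) \left(-1\right) = \left(- \frac{24409}{43}\right) \left(-1\right) = \frac{24409}{43}$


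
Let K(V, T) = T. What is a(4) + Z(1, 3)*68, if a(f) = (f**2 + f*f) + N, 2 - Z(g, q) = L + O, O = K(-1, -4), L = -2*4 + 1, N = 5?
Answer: 921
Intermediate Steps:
L = -7 (L = -8 + 1 = -7)
O = -4
Z(g, q) = 13 (Z(g, q) = 2 - (-7 - 4) = 2 - 1*(-11) = 2 + 11 = 13)
a(f) = 5 + 2*f**2 (a(f) = (f**2 + f*f) + 5 = (f**2 + f**2) + 5 = 2*f**2 + 5 = 5 + 2*f**2)
a(4) + Z(1, 3)*68 = (5 + 2*4**2) + 13*68 = (5 + 2*16) + 884 = (5 + 32) + 884 = 37 + 884 = 921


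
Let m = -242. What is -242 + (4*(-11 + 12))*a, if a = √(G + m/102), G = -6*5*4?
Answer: -242 + 316*I*√51/51 ≈ -242.0 + 44.249*I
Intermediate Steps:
G = -120 (G = -30*4 = -120)
a = 79*I*√51/51 (a = √(-120 - 242/102) = √(-120 - 242*1/102) = √(-120 - 121/51) = √(-6241/51) = 79*I*√51/51 ≈ 11.062*I)
-242 + (4*(-11 + 12))*a = -242 + (4*(-11 + 12))*(79*I*√51/51) = -242 + (4*1)*(79*I*√51/51) = -242 + 4*(79*I*√51/51) = -242 + 316*I*√51/51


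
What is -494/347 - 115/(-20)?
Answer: 6005/1388 ≈ 4.3264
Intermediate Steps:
-494/347 - 115/(-20) = -494*1/347 - 115*(-1/20) = -494/347 + 23/4 = 6005/1388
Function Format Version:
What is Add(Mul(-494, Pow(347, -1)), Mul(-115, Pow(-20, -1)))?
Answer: Rational(6005, 1388) ≈ 4.3264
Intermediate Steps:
Add(Mul(-494, Pow(347, -1)), Mul(-115, Pow(-20, -1))) = Add(Mul(-494, Rational(1, 347)), Mul(-115, Rational(-1, 20))) = Add(Rational(-494, 347), Rational(23, 4)) = Rational(6005, 1388)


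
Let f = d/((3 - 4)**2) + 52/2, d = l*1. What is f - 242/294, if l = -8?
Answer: 2525/147 ≈ 17.177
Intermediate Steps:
d = -8 (d = -8*1 = -8)
f = 18 (f = -8/(3 - 4)**2 + 52/2 = -8/((-1)**2) + 52*(1/2) = -8/1 + 26 = -8*1 + 26 = -8 + 26 = 18)
f - 242/294 = 18 - 242/294 = 18 - 242*1/294 = 18 - 121/147 = 2525/147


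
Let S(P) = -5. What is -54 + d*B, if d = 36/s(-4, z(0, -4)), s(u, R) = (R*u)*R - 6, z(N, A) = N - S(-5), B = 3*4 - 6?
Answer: -2970/53 ≈ -56.038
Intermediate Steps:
B = 6 (B = 12 - 6 = 6)
z(N, A) = 5 + N (z(N, A) = N - 1*(-5) = N + 5 = 5 + N)
s(u, R) = -6 + u*R**2 (s(u, R) = u*R**2 - 6 = -6 + u*R**2)
d = -18/53 (d = 36/(-6 - 4*(5 + 0)**2) = 36/(-6 - 4*5**2) = 36/(-6 - 4*25) = 36/(-6 - 100) = 36/(-106) = 36*(-1/106) = -18/53 ≈ -0.33962)
-54 + d*B = -54 - 18/53*6 = -54 - 108/53 = -2970/53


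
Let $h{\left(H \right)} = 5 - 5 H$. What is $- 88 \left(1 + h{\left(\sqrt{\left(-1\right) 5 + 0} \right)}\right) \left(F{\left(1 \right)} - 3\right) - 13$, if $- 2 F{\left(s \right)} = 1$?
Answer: $1835 - 1540 i \sqrt{5} \approx 1835.0 - 3443.5 i$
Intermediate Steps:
$F{\left(s \right)} = - \frac{1}{2}$ ($F{\left(s \right)} = \left(- \frac{1}{2}\right) 1 = - \frac{1}{2}$)
$- 88 \left(1 + h{\left(\sqrt{\left(-1\right) 5 + 0} \right)}\right) \left(F{\left(1 \right)} - 3\right) - 13 = - 88 \left(1 + \left(5 - 5 \sqrt{\left(-1\right) 5 + 0}\right)\right) \left(- \frac{1}{2} - 3\right) - 13 = - 88 \left(1 + \left(5 - 5 \sqrt{-5 + 0}\right)\right) \left(- \frac{7}{2}\right) - 13 = - 88 \left(1 + \left(5 - 5 \sqrt{-5}\right)\right) \left(- \frac{7}{2}\right) - 13 = - 88 \left(1 + \left(5 - 5 i \sqrt{5}\right)\right) \left(- \frac{7}{2}\right) - 13 = - 88 \left(6 - 5 i \sqrt{5}\right) \left(- \frac{7}{2}\right) - 13 = - 88 \left(-21 + \frac{35 i \sqrt{5}}{2}\right) - 13 = \left(1848 - 1540 i \sqrt{5}\right) - 13 = 1835 - 1540 i \sqrt{5}$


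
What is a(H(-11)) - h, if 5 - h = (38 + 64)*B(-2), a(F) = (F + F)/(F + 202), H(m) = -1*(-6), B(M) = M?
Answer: -10865/52 ≈ -208.94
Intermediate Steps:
H(m) = 6
a(F) = 2*F/(202 + F) (a(F) = (2*F)/(202 + F) = 2*F/(202 + F))
h = 209 (h = 5 - (38 + 64)*(-2) = 5 - 102*(-2) = 5 - 1*(-204) = 5 + 204 = 209)
a(H(-11)) - h = 2*6/(202 + 6) - 1*209 = 2*6/208 - 209 = 2*6*(1/208) - 209 = 3/52 - 209 = -10865/52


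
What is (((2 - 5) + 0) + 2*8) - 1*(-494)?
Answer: 507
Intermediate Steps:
(((2 - 5) + 0) + 2*8) - 1*(-494) = ((-3 + 0) + 16) + 494 = (-3 + 16) + 494 = 13 + 494 = 507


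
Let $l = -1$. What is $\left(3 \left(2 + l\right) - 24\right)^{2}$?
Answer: $441$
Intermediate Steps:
$\left(3 \left(2 + l\right) - 24\right)^{2} = \left(3 \left(2 - 1\right) - 24\right)^{2} = \left(3 \cdot 1 - 24\right)^{2} = \left(3 - 24\right)^{2} = \left(-21\right)^{2} = 441$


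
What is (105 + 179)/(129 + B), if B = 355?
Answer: 71/121 ≈ 0.58678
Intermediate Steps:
(105 + 179)/(129 + B) = (105 + 179)/(129 + 355) = 284/484 = 284*(1/484) = 71/121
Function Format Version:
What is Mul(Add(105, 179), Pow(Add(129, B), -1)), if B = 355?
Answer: Rational(71, 121) ≈ 0.58678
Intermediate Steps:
Mul(Add(105, 179), Pow(Add(129, B), -1)) = Mul(Add(105, 179), Pow(Add(129, 355), -1)) = Mul(284, Pow(484, -1)) = Mul(284, Rational(1, 484)) = Rational(71, 121)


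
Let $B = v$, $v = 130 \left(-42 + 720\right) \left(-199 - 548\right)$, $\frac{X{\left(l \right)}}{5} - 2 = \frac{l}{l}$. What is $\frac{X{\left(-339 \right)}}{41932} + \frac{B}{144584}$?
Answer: $- \frac{2852091975}{6263116} \approx -455.38$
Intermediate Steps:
$X{\left(l \right)} = 15$ ($X{\left(l \right)} = 10 + 5 \frac{l}{l} = 10 + 5 \cdot 1 = 10 + 5 = 15$)
$v = -65840580$ ($v = 130 \cdot 678 \left(-747\right) = 130 \left(-506466\right) = -65840580$)
$B = -65840580$
$\frac{X{\left(-339 \right)}}{41932} + \frac{B}{144584} = \frac{15}{41932} - \frac{65840580}{144584} = 15 \cdot \frac{1}{41932} - \frac{16460145}{36146} = \frac{15}{41932} - \frac{16460145}{36146} = - \frac{2852091975}{6263116}$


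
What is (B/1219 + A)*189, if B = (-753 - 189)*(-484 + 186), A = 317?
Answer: 126089271/1219 ≈ 1.0344e+5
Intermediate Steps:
B = 280716 (B = -942*(-298) = 280716)
(B/1219 + A)*189 = (280716/1219 + 317)*189 = (667139/1219)*189 = 126089271/1219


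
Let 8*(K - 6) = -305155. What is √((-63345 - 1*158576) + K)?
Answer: 5*I*√166438/4 ≈ 509.96*I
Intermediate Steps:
K = -305107/8 (K = 6 + (⅛)*(-305155) = 6 - 305155/8 = -305107/8 ≈ -38138.)
√((-63345 - 1*158576) + K) = √((-63345 - 1*158576) - 305107/8) = √((-63345 - 158576) - 305107/8) = √(-221921 - 305107/8) = √(-2080475/8) = 5*I*√166438/4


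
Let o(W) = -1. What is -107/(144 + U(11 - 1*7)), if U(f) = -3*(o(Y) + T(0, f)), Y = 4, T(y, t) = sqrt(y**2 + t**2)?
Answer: -107/135 ≈ -0.79259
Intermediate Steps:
T(y, t) = sqrt(t**2 + y**2)
U(f) = 3 - 3*sqrt(f**2) (U(f) = -3*(-1 + sqrt(f**2 + 0**2)) = -3*(-1 + sqrt(f**2 + 0)) = -3*(-1 + sqrt(f**2)) = 3 - 3*sqrt(f**2))
-107/(144 + U(11 - 1*7)) = -107/(144 + (3 - 3*sqrt((11 - 1*7)**2))) = -107/(144 + (3 - 3*sqrt((11 - 7)**2))) = -107/(144 + (3 - 3*sqrt(4**2))) = -107/(144 + (3 - 3*sqrt(16))) = -107/(144 + (3 - 3*4)) = -107/(144 + (3 - 12)) = -107/(144 - 9) = -107/135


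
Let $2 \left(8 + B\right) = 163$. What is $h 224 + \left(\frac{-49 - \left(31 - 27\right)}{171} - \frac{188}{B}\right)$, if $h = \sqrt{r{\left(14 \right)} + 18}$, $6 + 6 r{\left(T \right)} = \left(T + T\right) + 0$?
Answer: $- \frac{24029}{8379} + \frac{224 \sqrt{195}}{3} \approx 1039.8$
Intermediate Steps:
$r{\left(T \right)} = -1 + \frac{T}{3}$ ($r{\left(T \right)} = -1 + \frac{\left(T + T\right) + 0}{6} = -1 + \frac{2 T + 0}{6} = -1 + \frac{2 T}{6} = -1 + \frac{T}{3}$)
$B = \frac{147}{2}$ ($B = -8 + \frac{1}{2} \cdot 163 = -8 + \frac{163}{2} = \frac{147}{2} \approx 73.5$)
$h = \frac{\sqrt{195}}{3}$ ($h = \sqrt{\left(-1 + \frac{1}{3} \cdot 14\right) + 18} = \sqrt{\left(-1 + \frac{14}{3}\right) + 18} = \sqrt{\frac{11}{3} + 18} = \sqrt{\frac{65}{3}} = \frac{\sqrt{195}}{3} \approx 4.6547$)
$h 224 + \left(\frac{-49 - \left(31 - 27\right)}{171} - \frac{188}{B}\right) = \frac{\sqrt{195}}{3} \cdot 224 - \left(\frac{376}{147} - \frac{-49 - \left(31 - 27\right)}{171}\right) = \frac{224 \sqrt{195}}{3} - \left(\frac{376}{147} - \left(-49 - \left(31 - 27\right)\right) \frac{1}{171}\right) = \frac{224 \sqrt{195}}{3} - \left(\frac{376}{147} - \left(-49 - 4\right) \frac{1}{171}\right) = \frac{224 \sqrt{195}}{3} - \frac{24029}{8379} = - \frac{24029}{8379} + \frac{224 \sqrt{195}}{3}$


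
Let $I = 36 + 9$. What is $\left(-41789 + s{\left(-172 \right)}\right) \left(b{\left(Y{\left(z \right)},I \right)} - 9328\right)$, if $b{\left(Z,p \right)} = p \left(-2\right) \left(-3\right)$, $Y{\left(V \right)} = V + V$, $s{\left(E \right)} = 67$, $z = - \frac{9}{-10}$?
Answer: $377917876$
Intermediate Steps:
$z = \frac{9}{10}$ ($z = \left(-9\right) \left(- \frac{1}{10}\right) = \frac{9}{10} \approx 0.9$)
$Y{\left(V \right)} = 2 V$
$I = 45$
$b{\left(Z,p \right)} = 6 p$ ($b{\left(Z,p \right)} = - 2 p \left(-3\right) = 6 p$)
$\left(-41789 + s{\left(-172 \right)}\right) \left(b{\left(Y{\left(z \right)},I \right)} - 9328\right) = \left(-41789 + 67\right) \left(6 \cdot 45 - 9328\right) = - 41722 \left(270 - 9328\right) = \left(-41722\right) \left(-9058\right) = 377917876$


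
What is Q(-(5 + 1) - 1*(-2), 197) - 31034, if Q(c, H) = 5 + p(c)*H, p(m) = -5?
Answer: -32014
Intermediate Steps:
Q(c, H) = 5 - 5*H
Q(-(5 + 1) - 1*(-2), 197) - 31034 = (5 - 5*197) - 31034 = (5 - 985) - 31034 = -980 - 31034 = -32014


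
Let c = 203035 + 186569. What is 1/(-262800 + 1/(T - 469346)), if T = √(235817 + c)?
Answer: -57890909115595346/15213730915701801057601 + √625421/15213730915701801057601 ≈ -3.8052e-6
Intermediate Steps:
c = 389604
T = √625421 (T = √(235817 + 389604) = √625421 ≈ 790.84)
1/(-262800 + 1/(T - 469346)) = 1/(-262800 + 1/(√625421 - 469346)) = 1/(-262800 + 1/(-469346 + √625421))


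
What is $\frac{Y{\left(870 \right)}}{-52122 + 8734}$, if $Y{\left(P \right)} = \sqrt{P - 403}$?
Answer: $- \frac{\sqrt{467}}{43388} \approx -0.00049807$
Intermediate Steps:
$Y{\left(P \right)} = \sqrt{-403 + P}$
$\frac{Y{\left(870 \right)}}{-52122 + 8734} = \frac{\sqrt{-403 + 870}}{-52122 + 8734} = \frac{\sqrt{467}}{-43388} = \sqrt{467} \left(- \frac{1}{43388}\right) = - \frac{\sqrt{467}}{43388}$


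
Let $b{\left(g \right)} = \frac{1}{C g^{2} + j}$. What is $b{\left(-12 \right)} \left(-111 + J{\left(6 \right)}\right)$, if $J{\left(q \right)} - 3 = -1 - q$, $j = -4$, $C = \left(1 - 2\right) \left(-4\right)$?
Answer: $- \frac{115}{572} \approx -0.20105$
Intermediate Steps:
$C = 4$ ($C = \left(-1\right) \left(-4\right) = 4$)
$J{\left(q \right)} = 2 - q$ ($J{\left(q \right)} = 3 - \left(1 + q\right) = 2 - q$)
$b{\left(g \right)} = \frac{1}{-4 + 4 g^{2}}$ ($b{\left(g \right)} = \frac{1}{4 g^{2} - 4} = \frac{1}{-4 + 4 g^{2}}$)
$b{\left(-12 \right)} \left(-111 + J{\left(6 \right)}\right) = \frac{1}{4 \left(-1 + \left(-12\right)^{2}\right)} \left(-111 + \left(2 - 6\right)\right) = \frac{1}{4 \left(-1 + 144\right)} \left(-111 + \left(2 - 6\right)\right) = \frac{1}{4 \cdot 143} \left(-111 - 4\right) = \frac{1}{4} \cdot \frac{1}{143} \left(-115\right) = \frac{1}{572} \left(-115\right) = - \frac{115}{572}$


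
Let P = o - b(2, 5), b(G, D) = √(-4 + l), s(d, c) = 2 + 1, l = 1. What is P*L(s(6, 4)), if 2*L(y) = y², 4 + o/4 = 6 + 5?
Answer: 126 - 9*I*√3/2 ≈ 126.0 - 7.7942*I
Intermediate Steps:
s(d, c) = 3
b(G, D) = I*√3 (b(G, D) = √(-4 + 1) = √(-3) = I*√3)
o = 28 (o = -16 + 4*(6 + 5) = -16 + 4*11 = -16 + 44 = 28)
P = 28 - I*√3 ≈ 28.0 - 1.732*I
L(y) = y²/2
P*L(s(6, 4)) = (28 - I*√3)*((½)*3²) = (28 - I*√3)*((½)*9) = (28 - I*√3)*(9/2) = 126 - 9*I*√3/2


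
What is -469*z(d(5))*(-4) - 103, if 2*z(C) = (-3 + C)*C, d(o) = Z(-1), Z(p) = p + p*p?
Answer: -103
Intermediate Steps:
Z(p) = p + p²
d(o) = 0 (d(o) = -(1 - 1) = -1*0 = 0)
z(C) = C*(-3 + C)/2 (z(C) = ((-3 + C)*C)/2 = (C*(-3 + C))/2 = C*(-3 + C)/2)
-469*z(d(5))*(-4) - 103 = -469*(½)*0*(-3 + 0)*(-4) - 103 = -469*(½)*0*(-3)*(-4) - 103 = -0*(-4) - 103 = -469*0 - 103 = 0 - 103 = -103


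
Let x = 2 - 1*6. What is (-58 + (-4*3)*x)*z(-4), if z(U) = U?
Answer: 40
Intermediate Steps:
x = -4 (x = 2 - 6 = -4)
(-58 + (-4*3)*x)*z(-4) = (-58 - 4*3*(-4))*(-4) = (-58 - 12*(-4))*(-4) = (-58 + 48)*(-4) = -10*(-4) = 40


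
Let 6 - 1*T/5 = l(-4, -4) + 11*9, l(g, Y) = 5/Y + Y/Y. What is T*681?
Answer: -1263255/4 ≈ -3.1581e+5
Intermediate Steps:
l(g, Y) = 1 + 5/Y (l(g, Y) = 5/Y + 1 = 1 + 5/Y)
T = -1855/4 (T = 30 - 5*((5 - 4)/(-4) + 11*9) = 30 - 5*(-¼*1 + 99) = 30 - 5*(-¼ + 99) = 30 - 5*395/4 = 30 - 1975/4 = -1855/4 ≈ -463.75)
T*681 = -1855/4*681 = -1263255/4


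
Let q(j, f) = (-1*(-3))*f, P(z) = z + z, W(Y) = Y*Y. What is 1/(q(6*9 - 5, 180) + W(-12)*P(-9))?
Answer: -1/2052 ≈ -0.00048733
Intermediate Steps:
W(Y) = Y²
P(z) = 2*z
q(j, f) = 3*f
1/(q(6*9 - 5, 180) + W(-12)*P(-9)) = 1/(3*180 + (-12)²*(2*(-9))) = 1/(540 + 144*(-18)) = 1/(540 - 2592) = 1/(-2052) = -1/2052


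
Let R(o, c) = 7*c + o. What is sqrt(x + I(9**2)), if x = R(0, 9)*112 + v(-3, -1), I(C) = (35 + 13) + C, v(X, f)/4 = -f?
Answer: sqrt(7189) ≈ 84.788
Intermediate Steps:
R(o, c) = o + 7*c
v(X, f) = -4*f (v(X, f) = 4*(-f) = -4*f)
I(C) = 48 + C
x = 7060 (x = (0 + 7*9)*112 - 4*(-1) = (0 + 63)*112 + 4 = 63*112 + 4 = 7056 + 4 = 7060)
sqrt(x + I(9**2)) = sqrt(7060 + (48 + 9**2)) = sqrt(7060 + (48 + 81)) = sqrt(7060 + 129) = sqrt(7189)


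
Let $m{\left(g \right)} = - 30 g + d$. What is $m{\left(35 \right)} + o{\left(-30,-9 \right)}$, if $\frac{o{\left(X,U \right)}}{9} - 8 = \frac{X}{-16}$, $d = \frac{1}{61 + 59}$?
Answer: $- \frac{57667}{60} \approx -961.12$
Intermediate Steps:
$d = \frac{1}{120} \approx 0.0083333$
$o{\left(X,U \right)} = 72 - \frac{9 X}{16}$ ($o{\left(X,U \right)} = 72 + 9 \frac{X}{-16} = 72 + 9 X \left(- \frac{1}{16}\right) = 72 + 9 \left(- \frac{X}{16}\right) = 72 - \frac{9 X}{16}$)
$m{\left(g \right)} = \frac{1}{120} - 30 g$ ($m{\left(g \right)} = - 30 g + \frac{1}{120} = \frac{1}{120} - 30 g$)
$m{\left(35 \right)} + o{\left(-30,-9 \right)} = \left(\frac{1}{120} - 1050\right) + \left(72 - - \frac{135}{8}\right) = \left(\frac{1}{120} - 1050\right) + \left(72 + \frac{135}{8}\right) = - \frac{125999}{120} + \frac{711}{8} = - \frac{57667}{60}$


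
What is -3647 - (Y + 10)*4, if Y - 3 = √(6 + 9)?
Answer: -3699 - 4*√15 ≈ -3714.5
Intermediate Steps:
Y = 3 + √15 (Y = 3 + √(6 + 9) = 3 + √15 ≈ 6.8730)
-3647 - (Y + 10)*4 = -3647 - ((3 + √15) + 10)*4 = -3647 - (13 + √15)*4 = -3647 - (52 + 4*√15) = -3647 + (-52 - 4*√15) = -3699 - 4*√15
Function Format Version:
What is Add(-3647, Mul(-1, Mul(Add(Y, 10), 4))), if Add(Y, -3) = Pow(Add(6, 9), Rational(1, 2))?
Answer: Add(-3699, Mul(-4, Pow(15, Rational(1, 2)))) ≈ -3714.5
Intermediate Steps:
Y = Add(3, Pow(15, Rational(1, 2))) (Y = Add(3, Pow(Add(6, 9), Rational(1, 2))) = Add(3, Pow(15, Rational(1, 2))) ≈ 6.8730)
Add(-3647, Mul(-1, Mul(Add(Y, 10), 4))) = Add(-3647, Mul(-1, Mul(Add(Add(3, Pow(15, Rational(1, 2))), 10), 4))) = Add(-3647, Mul(-1, Mul(Add(13, Pow(15, Rational(1, 2))), 4))) = Add(-3647, Mul(-1, Add(52, Mul(4, Pow(15, Rational(1, 2)))))) = Add(-3647, Add(-52, Mul(-4, Pow(15, Rational(1, 2))))) = Add(-3699, Mul(-4, Pow(15, Rational(1, 2))))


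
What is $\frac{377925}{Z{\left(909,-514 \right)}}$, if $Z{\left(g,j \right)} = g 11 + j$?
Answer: $\frac{75585}{1897} \approx 39.844$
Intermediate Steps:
$Z{\left(g,j \right)} = j + 11 g$ ($Z{\left(g,j \right)} = 11 g + j = j + 11 g$)
$\frac{377925}{Z{\left(909,-514 \right)}} = \frac{377925}{-514 + 11 \cdot 909} = \frac{377925}{-514 + 9999} = \frac{377925}{9485} = 377925 \cdot \frac{1}{9485} = \frac{75585}{1897}$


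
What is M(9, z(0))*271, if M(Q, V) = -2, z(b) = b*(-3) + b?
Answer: -542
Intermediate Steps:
z(b) = -2*b (z(b) = -3*b + b = -2*b)
M(9, z(0))*271 = -2*271 = -542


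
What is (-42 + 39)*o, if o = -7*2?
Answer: 42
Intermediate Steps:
o = -14
(-42 + 39)*o = (-42 + 39)*(-14) = -3*(-14) = 42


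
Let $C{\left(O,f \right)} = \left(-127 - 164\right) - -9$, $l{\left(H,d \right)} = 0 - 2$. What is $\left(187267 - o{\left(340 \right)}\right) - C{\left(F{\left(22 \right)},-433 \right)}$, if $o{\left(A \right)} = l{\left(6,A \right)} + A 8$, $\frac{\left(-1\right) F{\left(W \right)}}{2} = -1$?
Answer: $184831$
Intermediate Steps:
$l{\left(H,d \right)} = -2$ ($l{\left(H,d \right)} = 0 - 2 = -2$)
$F{\left(W \right)} = 2$ ($F{\left(W \right)} = \left(-2\right) \left(-1\right) = 2$)
$o{\left(A \right)} = -2 + 8 A$ ($o{\left(A \right)} = -2 + A 8 = -2 + 8 A$)
$C{\left(O,f \right)} = -282$ ($C{\left(O,f \right)} = \left(-127 - 164\right) + 9 = -291 + 9 = -282$)
$\left(187267 - o{\left(340 \right)}\right) - C{\left(F{\left(22 \right)},-433 \right)} = \left(187267 - \left(-2 + 8 \cdot 340\right)\right) - -282 = \left(187267 - \left(-2 + 2720\right)\right) + 282 = \left(187267 - 2718\right) + 282 = 184549 + 282 = 184831$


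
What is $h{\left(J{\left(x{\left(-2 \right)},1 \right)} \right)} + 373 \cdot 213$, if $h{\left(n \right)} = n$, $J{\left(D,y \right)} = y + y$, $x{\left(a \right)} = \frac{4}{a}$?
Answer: $79451$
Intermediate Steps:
$J{\left(D,y \right)} = 2 y$
$h{\left(J{\left(x{\left(-2 \right)},1 \right)} \right)} + 373 \cdot 213 = 2 \cdot 1 + 373 \cdot 213 = 2 + 79449 = 79451$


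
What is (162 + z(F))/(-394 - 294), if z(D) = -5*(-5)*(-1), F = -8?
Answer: -137/688 ≈ -0.19913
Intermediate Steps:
z(D) = -25 (z(D) = 25*(-1) = -25)
(162 + z(F))/(-394 - 294) = (162 - 25)/(-394 - 294) = 137/(-688) = 137*(-1/688) = -137/688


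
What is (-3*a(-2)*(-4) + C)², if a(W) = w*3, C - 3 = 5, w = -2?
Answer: 4096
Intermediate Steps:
C = 8 (C = 3 + 5 = 8)
a(W) = -6 (a(W) = -2*3 = -6)
(-3*a(-2)*(-4) + C)² = (-3*(-6)*(-4) + 8)² = (18*(-4) + 8)² = (-72 + 8)² = (-64)² = 4096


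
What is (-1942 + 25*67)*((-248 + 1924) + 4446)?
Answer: -1634574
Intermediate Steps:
(-1942 + 25*67)*((-248 + 1924) + 4446) = (-1942 + 1675)*(1676 + 4446) = -267*6122 = -1634574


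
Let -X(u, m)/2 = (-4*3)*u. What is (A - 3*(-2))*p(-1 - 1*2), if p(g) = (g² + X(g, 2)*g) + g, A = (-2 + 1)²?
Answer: 1554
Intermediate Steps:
A = 1 (A = (-1)² = 1)
X(u, m) = 24*u (X(u, m) = -2*(-4*3)*u = -(-24)*u = 24*u)
p(g) = g + 25*g² (p(g) = (g² + (24*g)*g) + g = (g² + 24*g²) + g = 25*g² + g = g + 25*g²)
(A - 3*(-2))*p(-1 - 1*2) = (1 - 3*(-2))*((-1 - 1*2)*(1 + 25*(-1 - 1*2))) = (1 + 6)*((-1 - 2)*(1 + 25*(-1 - 2))) = 7*(-3*(1 + 25*(-3))) = 7*(-3*(1 - 75)) = 7*(-3*(-74)) = 7*222 = 1554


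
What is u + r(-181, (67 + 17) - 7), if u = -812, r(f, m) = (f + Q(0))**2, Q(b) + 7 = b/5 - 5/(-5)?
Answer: 34157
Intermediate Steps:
Q(b) = -6 + b/5 (Q(b) = -7 + (b/5 - 5/(-5)) = -7 + (b*(1/5) - 5*(-1/5)) = -7 + (b/5 + 1) = -7 + (1 + b/5) = -6 + b/5)
r(f, m) = (-6 + f)**2 (r(f, m) = (f + (-6 + (1/5)*0))**2 = (f + (-6 + 0))**2 = (f - 6)**2 = (-6 + f)**2)
u + r(-181, (67 + 17) - 7) = -812 + (-6 - 181)**2 = -812 + (-187)**2 = -812 + 34969 = 34157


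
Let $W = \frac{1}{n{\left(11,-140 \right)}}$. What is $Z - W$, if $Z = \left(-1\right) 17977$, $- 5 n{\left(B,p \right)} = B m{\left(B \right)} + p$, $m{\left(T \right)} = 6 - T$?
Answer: $- \frac{701104}{39} \approx -17977.0$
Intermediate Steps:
$n{\left(B,p \right)} = - \frac{p}{5} - \frac{B \left(6 - B\right)}{5}$ ($n{\left(B,p \right)} = - \frac{B \left(6 - B\right) + p}{5} = - \frac{p + B \left(6 - B\right)}{5} = - \frac{p}{5} - \frac{B \left(6 - B\right)}{5}$)
$W = \frac{1}{39}$ ($W = \frac{1}{\left(- \frac{1}{5}\right) \left(-140\right) + \frac{1}{5} \cdot 11 \left(-6 + 11\right)} = \frac{1}{28 + \frac{1}{5} \cdot 11 \cdot 5} = \frac{1}{28 + 11} = \frac{1}{39} \approx 0.025641$)
$Z = -17977$
$Z - W = -17977 - \frac{1}{39} = - \frac{701104}{39}$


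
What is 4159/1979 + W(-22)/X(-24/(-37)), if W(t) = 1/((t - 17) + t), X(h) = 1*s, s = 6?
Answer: 1520215/724314 ≈ 2.0988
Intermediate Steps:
X(h) = 6 (X(h) = 1*6 = 6)
W(t) = 1/(-17 + 2*t) (W(t) = 1/((-17 + t) + t) = 1/(-17 + 2*t))
4159/1979 + W(-22)/X(-24/(-37)) = 4159/1979 + 1/((-17 + 2*(-22))*6) = 4159*(1/1979) + (⅙)/(-17 - 44) = 4159/1979 + (⅙)/(-61) = 4159/1979 - 1/61*⅙ = 4159/1979 - 1/366 = 1520215/724314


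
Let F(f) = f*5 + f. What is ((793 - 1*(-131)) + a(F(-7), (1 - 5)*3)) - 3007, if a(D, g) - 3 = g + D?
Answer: -2134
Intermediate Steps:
F(f) = 6*f (F(f) = 5*f + f = 6*f)
a(D, g) = 3 + D + g (a(D, g) = 3 + (g + D) = 3 + (D + g) = 3 + D + g)
((793 - 1*(-131)) + a(F(-7), (1 - 5)*3)) - 3007 = ((793 - 1*(-131)) + (3 + 6*(-7) + (1 - 5)*3)) - 3007 = ((793 + 131) + (3 - 42 - 4*3)) - 3007 = (924 + (3 - 42 - 12)) - 3007 = (924 - 51) - 3007 = 873 - 3007 = -2134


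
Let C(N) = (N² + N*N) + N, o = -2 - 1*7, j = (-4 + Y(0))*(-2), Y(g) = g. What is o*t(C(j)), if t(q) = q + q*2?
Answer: -3672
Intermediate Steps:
j = 8 (j = (-4 + 0)*(-2) = -4*(-2) = 8)
o = -9 (o = -2 - 7 = -9)
C(N) = N + 2*N² (C(N) = (N² + N²) + N = 2*N² + N = N + 2*N²)
t(q) = 3*q (t(q) = q + 2*q = 3*q)
o*t(C(j)) = -27*8*(1 + 2*8) = -27*8*(1 + 16) = -27*8*17 = -27*136 = -9*408 = -3672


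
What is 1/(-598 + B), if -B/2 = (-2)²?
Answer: -1/606 ≈ -0.0016502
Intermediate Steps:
B = -8 (B = -2*(-2)² = -2*4 = -8)
1/(-598 + B) = 1/(-598 - 8) = 1/(-606) = -1/606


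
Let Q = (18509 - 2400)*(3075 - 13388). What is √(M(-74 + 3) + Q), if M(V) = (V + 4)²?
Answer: 2*I*√41531907 ≈ 12889.0*I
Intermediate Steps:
M(V) = (4 + V)²
Q = -166132117 (Q = 16109*(-10313) = -166132117)
√(M(-74 + 3) + Q) = √((4 + (-74 + 3))² - 166132117) = √((4 - 71)² - 166132117) = √((-67)² - 166132117) = √(4489 - 166132117) = √(-166127628) = 2*I*√41531907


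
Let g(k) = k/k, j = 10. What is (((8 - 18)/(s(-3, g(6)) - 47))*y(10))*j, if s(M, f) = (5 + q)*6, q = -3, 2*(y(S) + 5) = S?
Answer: 0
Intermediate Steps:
y(S) = -5 + S/2
g(k) = 1
s(M, f) = 12 (s(M, f) = (5 - 3)*6 = 2*6 = 12)
(((8 - 18)/(s(-3, g(6)) - 47))*y(10))*j = (((8 - 18)/(12 - 47))*(-5 + (½)*10))*10 = ((-10/(-35))*(-5 + 5))*10 = (-10*(-1/35)*0)*10 = ((2/7)*0)*10 = 0*10 = 0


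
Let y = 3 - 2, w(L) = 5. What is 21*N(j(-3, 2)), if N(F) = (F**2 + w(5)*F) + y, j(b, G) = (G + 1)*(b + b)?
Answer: 4935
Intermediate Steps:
y = 1
j(b, G) = 2*b*(1 + G) (j(b, G) = (1 + G)*(2*b) = 2*b*(1 + G))
N(F) = 1 + F**2 + 5*F (N(F) = (F**2 + 5*F) + 1 = 1 + F**2 + 5*F)
21*N(j(-3, 2)) = 21*(1 + (2*(-3)*(1 + 2))**2 + 5*(2*(-3)*(1 + 2))) = 21*(1 + (2*(-3)*3)**2 + 5*(2*(-3)*3)) = 21*(1 + (-18)**2 + 5*(-18)) = 21*(1 + 324 - 90) = 21*235 = 4935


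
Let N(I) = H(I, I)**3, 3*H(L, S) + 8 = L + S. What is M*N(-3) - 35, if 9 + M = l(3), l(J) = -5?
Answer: 37471/27 ≈ 1387.8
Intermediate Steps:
H(L, S) = -8/3 + L/3 + S/3 (H(L, S) = -8/3 + (L + S)/3 = -8/3 + (L/3 + S/3) = -8/3 + L/3 + S/3)
M = -14 (M = -9 - 5 = -14)
N(I) = (-8/3 + 2*I/3)**3 (N(I) = (-8/3 + I/3 + I/3)**3 = (-8/3 + 2*I/3)**3)
M*N(-3) - 35 = -112*(-4 - 3)**3/27 - 35 = -112*(-7)**3/27 - 35 = -112*(-343)/27 - 35 = -14*(-2744/27) - 35 = 38416/27 - 35 = 37471/27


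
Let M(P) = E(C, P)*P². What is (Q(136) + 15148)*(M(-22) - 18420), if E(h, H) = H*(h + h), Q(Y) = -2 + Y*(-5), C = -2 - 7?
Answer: 2506147704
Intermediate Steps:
C = -9
Q(Y) = -2 - 5*Y
E(h, H) = 2*H*h (E(h, H) = H*(2*h) = 2*H*h)
M(P) = -18*P³ (M(P) = (2*P*(-9))*P² = (-18*P)*P² = -18*P³)
(Q(136) + 15148)*(M(-22) - 18420) = ((-2 - 5*136) + 15148)*(-18*(-22)³ - 18420) = ((-2 - 680) + 15148)*(-18*(-10648) - 18420) = (-682 + 15148)*(191664 - 18420) = 14466*173244 = 2506147704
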